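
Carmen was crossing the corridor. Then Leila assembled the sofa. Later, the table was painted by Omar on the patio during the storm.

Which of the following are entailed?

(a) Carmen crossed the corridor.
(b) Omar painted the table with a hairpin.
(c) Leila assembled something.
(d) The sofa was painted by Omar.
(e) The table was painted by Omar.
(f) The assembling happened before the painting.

(c), (e), (f)

(a) Not entailed — 'was crossing' is progressive on an accomplishment; it does not entail the completed 'crossed'.
(b) Not entailed — 'with a hairpin' adds information not in the original event.
(c) Entailed — the original entails any weakening of itself; this just generalizes the patient.
(d) Not entailed — Omar painted the table, not the sofa; the sofa belongs to the assembling event.
(e) Entailed — the original entails any weakening of itself; this just drops 'during the storm', 'on the patio'.
(f) Entailed — the narrative places the assembling before the painting.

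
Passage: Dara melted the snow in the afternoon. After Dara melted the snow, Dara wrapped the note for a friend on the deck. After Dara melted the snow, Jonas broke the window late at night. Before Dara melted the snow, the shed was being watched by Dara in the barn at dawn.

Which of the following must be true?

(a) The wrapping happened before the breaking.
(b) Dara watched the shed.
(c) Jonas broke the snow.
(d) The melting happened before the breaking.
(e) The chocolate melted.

(b), (d)

(a) Not entailed — the narrative doesn't order the wrapping relative to the breaking.
(b) Entailed — 'watch' is an activity; 'was watching' entails that some watching happened, so 'watched' holds.
(c) Not entailed — Jonas broke the window, not the snow; the snow belongs to the melting event.
(d) Entailed — the narrative places the melting before the breaking.
(e) Not entailed — the snow is what melted, not the chocolate.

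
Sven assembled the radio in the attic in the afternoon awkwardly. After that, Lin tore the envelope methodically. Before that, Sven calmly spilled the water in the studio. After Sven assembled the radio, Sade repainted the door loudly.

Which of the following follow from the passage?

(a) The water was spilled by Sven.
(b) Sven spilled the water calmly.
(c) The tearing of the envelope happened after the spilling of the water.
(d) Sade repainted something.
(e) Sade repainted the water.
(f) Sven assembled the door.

(a), (b), (c), (d)

(a) Entailed — this follows by dropping conjuncts from the spilling event's description.
(b) Entailed — every conjunct here is already in the original spilling event.
(c) Entailed — the narrative places the spilling before the tearing.
(d) Entailed — this follows by dropping conjuncts from the repainting event's description.
(e) Not entailed — Sade repainted the door, not the water; the water belongs to the spilling event.
(f) Not entailed — Sven assembled the radio, not the door; the door belongs to the repainting event.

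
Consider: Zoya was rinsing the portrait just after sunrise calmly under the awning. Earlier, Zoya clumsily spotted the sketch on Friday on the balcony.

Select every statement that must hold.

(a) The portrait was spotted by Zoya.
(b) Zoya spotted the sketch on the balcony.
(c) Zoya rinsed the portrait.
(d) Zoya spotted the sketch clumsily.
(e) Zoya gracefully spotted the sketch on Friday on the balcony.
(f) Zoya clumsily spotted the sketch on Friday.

(b), (c), (d), (f)

(a) Not entailed — Zoya spotted the sketch, not the portrait; the portrait belongs to the rinsing event.
(b) Entailed — every conjunct here is already in the original spotting event.
(c) Entailed — 'rinse' is an activity; 'was rinsing' entails that some rinsing happened, so 'rinsed' holds.
(d) Entailed — this follows by dropping conjuncts from the spotting event's description.
(e) Not entailed — 'gracefully' adds a manner not in (and inconsistent with) the original.
(f) Entailed — this follows by dropping conjuncts from the spotting event's description.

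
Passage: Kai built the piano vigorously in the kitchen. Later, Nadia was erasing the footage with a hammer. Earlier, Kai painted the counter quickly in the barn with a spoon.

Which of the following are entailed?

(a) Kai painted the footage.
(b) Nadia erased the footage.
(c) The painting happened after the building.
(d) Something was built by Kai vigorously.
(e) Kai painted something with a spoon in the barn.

(a) Not entailed — Kai painted the counter, not the footage; the footage belongs to the erasing event.
(b) Not entailed — 'was erasing' is progressive on an accomplishment; it does not entail the completed 'erased'.
(c) Not entailed — the narrative doesn't order the building relative to the painting.
(d) Entailed — this follows by dropping conjuncts from the building event's description.
(e) Entailed — every conjunct here is already in the original painting event.

(d), (e)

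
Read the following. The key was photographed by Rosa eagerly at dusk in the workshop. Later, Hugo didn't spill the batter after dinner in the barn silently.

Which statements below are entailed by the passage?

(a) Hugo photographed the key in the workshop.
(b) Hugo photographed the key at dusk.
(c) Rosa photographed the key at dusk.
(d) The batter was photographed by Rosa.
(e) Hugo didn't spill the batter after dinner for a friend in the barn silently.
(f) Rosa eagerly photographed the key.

(a) Not entailed — the passage has Rosa photographing the key, not Hugo.
(b) Not entailed — the passage has Rosa photographing the key, not Hugo.
(c) Entailed — this follows by dropping conjuncts from the photographing event's description.
(d) Not entailed — Rosa photographed the key, not the batter; the batter belongs to the spilling event.
(e) Entailed — under negation, adding a further restriction is entailed: if no such spilling event occurred, none occurred for a friend either.
(f) Entailed — dropping 'in the workshop', 'at dusk' leaves a sub-description the original still satisfies.

(c), (e), (f)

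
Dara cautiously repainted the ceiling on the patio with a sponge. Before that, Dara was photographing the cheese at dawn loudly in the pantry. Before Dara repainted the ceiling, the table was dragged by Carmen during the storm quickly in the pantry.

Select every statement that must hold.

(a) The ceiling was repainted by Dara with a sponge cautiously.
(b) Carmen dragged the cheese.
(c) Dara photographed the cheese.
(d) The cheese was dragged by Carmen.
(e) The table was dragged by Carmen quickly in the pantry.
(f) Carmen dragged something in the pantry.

(a), (e), (f)

(a) Entailed — the original entails any weakening of itself; this just drops 'on the patio'.
(b) Not entailed — Carmen dragged the table, not the cheese; the cheese belongs to the photographing event.
(c) Not entailed — 'was photographing' is progressive on an accomplishment; it does not entail the completed 'photographed'.
(d) Not entailed — Carmen dragged the table, not the cheese; the cheese belongs to the photographing event.
(e) Entailed — dropping 'during the storm' leaves a sub-description the original still satisfies.
(f) Entailed — dropping 'quickly', 'during the storm' and generalizing the patient leaves a sub-description the original still satisfies.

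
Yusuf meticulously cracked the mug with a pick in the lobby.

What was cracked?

the mug

'the mug' marks the patient of the cracking event.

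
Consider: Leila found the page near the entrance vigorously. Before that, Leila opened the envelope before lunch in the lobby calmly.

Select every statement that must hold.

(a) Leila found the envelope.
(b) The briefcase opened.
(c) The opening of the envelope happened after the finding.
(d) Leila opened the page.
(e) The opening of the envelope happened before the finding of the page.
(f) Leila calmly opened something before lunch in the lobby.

(a) Not entailed — Leila found the page, not the envelope; the envelope belongs to the opening event.
(b) Not entailed — the envelope is what opened, not the briefcase.
(c) Not entailed — the narrative places the opening before the finding, not after.
(d) Not entailed — Leila opened the envelope, not the page; the page belongs to the finding event.
(e) Entailed — the narrative places the opening before the finding.
(f) Entailed — this follows by dropping conjuncts from the opening event's description.

(e), (f)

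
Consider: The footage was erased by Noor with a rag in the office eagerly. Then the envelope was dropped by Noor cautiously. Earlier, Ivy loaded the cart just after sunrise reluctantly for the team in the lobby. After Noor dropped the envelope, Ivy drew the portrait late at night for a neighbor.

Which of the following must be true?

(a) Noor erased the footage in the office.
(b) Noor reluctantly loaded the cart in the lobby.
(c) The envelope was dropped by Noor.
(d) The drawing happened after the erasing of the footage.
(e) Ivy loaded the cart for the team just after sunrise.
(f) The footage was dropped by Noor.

(a), (c), (d), (e)

(a) Entailed — dropping 'eagerly', 'with a rag' leaves a sub-description the original still satisfies.
(b) Not entailed — the passage has Ivy loading the cart, not Noor.
(c) Entailed — every conjunct here is already in the original dropping event.
(d) Entailed — the narrative places the erasing before the drawing.
(e) Entailed — this follows by dropping conjuncts from the loading event's description.
(f) Not entailed — Noor dropped the envelope, not the footage; the footage belongs to the erasing event.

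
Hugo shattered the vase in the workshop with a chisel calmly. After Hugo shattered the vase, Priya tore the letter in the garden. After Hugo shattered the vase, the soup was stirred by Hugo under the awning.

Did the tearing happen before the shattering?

no

The narrative orders the shattering before the tearing.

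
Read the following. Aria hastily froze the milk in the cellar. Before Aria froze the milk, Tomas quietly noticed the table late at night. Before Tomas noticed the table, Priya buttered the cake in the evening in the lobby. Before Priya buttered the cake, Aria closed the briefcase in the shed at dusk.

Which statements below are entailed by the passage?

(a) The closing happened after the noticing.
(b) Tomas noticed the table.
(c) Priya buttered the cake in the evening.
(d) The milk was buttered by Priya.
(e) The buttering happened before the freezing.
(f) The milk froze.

(b), (c), (e), (f)

(a) Not entailed — the narrative places the closing before the noticing, not after.
(b) Entailed — every conjunct here is already in the original noticing event.
(c) Entailed — this follows by dropping conjuncts from the buttering event's description.
(d) Not entailed — Priya buttered the cake, not the milk; the milk belongs to the freezing event.
(e) Entailed — the narrative places the buttering before the freezing.
(f) Entailed — 'Aria froze the milk' is causative; it entails the inchoative 'the milk froze'.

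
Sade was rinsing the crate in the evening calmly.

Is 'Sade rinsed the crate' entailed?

'rinse' is atelic; if Sade was rinsing the crate, then Sade rinsed the crate (for some time).

yes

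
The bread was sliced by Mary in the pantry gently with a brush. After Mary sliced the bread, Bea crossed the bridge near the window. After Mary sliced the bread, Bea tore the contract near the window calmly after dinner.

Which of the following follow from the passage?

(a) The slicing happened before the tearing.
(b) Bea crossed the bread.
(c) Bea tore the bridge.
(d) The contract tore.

(a) Entailed — the narrative places the slicing before the tearing.
(b) Not entailed — Bea crossed the bridge, not the bread; the bread belongs to the slicing event.
(c) Not entailed — Bea tore the contract, not the bridge; the bridge belongs to the crossing event.
(d) Entailed — 'Bea tore the contract' is causative; it entails the inchoative 'the contract tore'.

(a), (d)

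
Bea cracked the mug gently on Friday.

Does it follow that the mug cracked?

'Bea cracked the mug' is the causative; it entails the inchoative 'the mug cracked'.

yes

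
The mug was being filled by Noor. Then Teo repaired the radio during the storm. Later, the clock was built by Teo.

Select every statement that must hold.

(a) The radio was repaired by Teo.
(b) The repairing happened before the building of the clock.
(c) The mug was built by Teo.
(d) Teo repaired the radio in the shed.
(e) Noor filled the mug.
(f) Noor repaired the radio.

(a), (b)

(a) Entailed — this follows by dropping conjuncts from the repairing event's description.
(b) Entailed — the narrative places the repairing before the building.
(c) Not entailed — Teo built the clock, not the mug; the mug belongs to the filling event.
(d) Not entailed — 'in the shed' adds information not in the original event.
(e) Not entailed — 'was filling' is progressive on an accomplishment; it does not entail the completed 'filled'.
(f) Not entailed — the passage has Teo repairing the radio, not Noor.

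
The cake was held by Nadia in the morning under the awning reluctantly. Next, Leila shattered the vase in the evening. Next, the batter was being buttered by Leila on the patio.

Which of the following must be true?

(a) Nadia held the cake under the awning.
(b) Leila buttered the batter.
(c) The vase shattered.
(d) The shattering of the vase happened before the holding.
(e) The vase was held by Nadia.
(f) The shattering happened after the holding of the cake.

(a), (c), (f)

(a) Entailed — every conjunct here is already in the original holding event.
(b) Not entailed — 'was buttering' is progressive on an accomplishment; it does not entail the completed 'buttered'.
(c) Entailed — 'Leila shattered the vase' is causative; it entails the inchoative 'the vase shattered'.
(d) Not entailed — the narrative places the holding before the shattering, not after.
(e) Not entailed — Nadia held the cake, not the vase; the vase belongs to the shattering event.
(f) Entailed — the narrative places the holding before the shattering.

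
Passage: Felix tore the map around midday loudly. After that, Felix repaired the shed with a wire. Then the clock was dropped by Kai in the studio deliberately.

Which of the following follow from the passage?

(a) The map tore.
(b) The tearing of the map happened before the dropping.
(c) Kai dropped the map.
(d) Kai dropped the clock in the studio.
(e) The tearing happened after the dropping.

(a) Entailed — 'Felix tore the map' is causative; it entails the inchoative 'the map tore'.
(b) Entailed — the narrative places the tearing before the dropping.
(c) Not entailed — Kai dropped the clock, not the map; the map belongs to the tearing event.
(d) Entailed — every conjunct here is already in the original dropping event.
(e) Not entailed — the narrative places the tearing before the dropping, not after.

(a), (b), (d)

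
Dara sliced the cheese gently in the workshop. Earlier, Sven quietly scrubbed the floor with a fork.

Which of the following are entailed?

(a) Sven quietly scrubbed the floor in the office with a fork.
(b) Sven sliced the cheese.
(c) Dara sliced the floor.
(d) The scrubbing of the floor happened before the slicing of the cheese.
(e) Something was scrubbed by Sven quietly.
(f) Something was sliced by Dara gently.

(d), (e), (f)

(a) Not entailed — 'in the office' adds information not in the original event.
(b) Not entailed — the passage has Dara slicing the cheese, not Sven.
(c) Not entailed — Dara sliced the cheese, not the floor; the floor belongs to the scrubbing event.
(d) Entailed — the narrative places the scrubbing before the slicing.
(e) Entailed — the original entails any weakening of itself; this just drops 'with a fork' and generalizes the patient.
(f) Entailed — this follows by dropping conjuncts from the slicing event's description.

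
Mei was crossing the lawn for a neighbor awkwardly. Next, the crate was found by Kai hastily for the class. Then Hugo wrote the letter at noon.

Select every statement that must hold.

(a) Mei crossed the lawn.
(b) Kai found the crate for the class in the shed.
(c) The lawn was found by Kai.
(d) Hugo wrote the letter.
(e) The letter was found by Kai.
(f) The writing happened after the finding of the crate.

(d), (f)

(a) Not entailed — 'was crossing' is progressive on an accomplishment; it does not entail the completed 'crossed'.
(b) Not entailed — 'in the shed' adds information not in the original event.
(c) Not entailed — Kai found the crate, not the lawn; the lawn belongs to the crossing event.
(d) Entailed — the original entails any weakening of itself; this just drops 'at noon'.
(e) Not entailed — Kai found the crate, not the letter; the letter belongs to the writing event.
(f) Entailed — the narrative places the finding before the writing.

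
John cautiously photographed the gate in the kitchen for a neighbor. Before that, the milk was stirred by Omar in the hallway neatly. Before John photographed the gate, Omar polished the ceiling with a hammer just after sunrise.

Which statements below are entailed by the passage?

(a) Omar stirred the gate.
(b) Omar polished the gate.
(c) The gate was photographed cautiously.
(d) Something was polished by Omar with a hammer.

(a) Not entailed — Omar stirred the milk, not the gate; the gate belongs to the photographing event.
(b) Not entailed — Omar polished the ceiling, not the gate; the gate belongs to the photographing event.
(c) Entailed — every conjunct here is already in the original photographing event.
(d) Entailed — every conjunct here is already in the original polishing event.

(c), (d)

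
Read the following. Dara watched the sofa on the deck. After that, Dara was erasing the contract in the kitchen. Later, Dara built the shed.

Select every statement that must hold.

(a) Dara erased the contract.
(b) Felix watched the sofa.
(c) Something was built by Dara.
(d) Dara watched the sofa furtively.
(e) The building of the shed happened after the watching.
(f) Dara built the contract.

(c), (e)

(a) Not entailed — 'was erasing' is progressive on an accomplishment; it does not entail the completed 'erased'.
(b) Not entailed — the passage has Dara watching the sofa, not Felix.
(c) Entailed — the original entails any weakening of itself; this just generalizes the patient.
(d) Not entailed — 'furtively' adds information not in the original event.
(e) Entailed — the narrative places the watching before the building.
(f) Not entailed — Dara built the shed, not the contract; the contract belongs to the erasing event.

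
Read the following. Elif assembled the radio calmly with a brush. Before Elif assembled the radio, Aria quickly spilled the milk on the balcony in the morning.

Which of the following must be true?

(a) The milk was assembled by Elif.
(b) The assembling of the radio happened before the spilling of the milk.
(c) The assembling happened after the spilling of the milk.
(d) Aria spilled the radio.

(c)

(a) Not entailed — Elif assembled the radio, not the milk; the milk belongs to the spilling event.
(b) Not entailed — the narrative places the spilling before the assembling, not after.
(c) Entailed — the narrative places the spilling before the assembling.
(d) Not entailed — Aria spilled the milk, not the radio; the radio belongs to the assembling event.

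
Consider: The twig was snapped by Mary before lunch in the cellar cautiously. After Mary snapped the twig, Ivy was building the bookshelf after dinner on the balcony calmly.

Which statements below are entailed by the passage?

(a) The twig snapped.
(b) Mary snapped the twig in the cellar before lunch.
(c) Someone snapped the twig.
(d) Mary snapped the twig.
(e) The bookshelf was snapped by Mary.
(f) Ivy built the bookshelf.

(a) Entailed — 'Mary snapped the twig' is causative; it entails the inchoative 'the twig snapped'.
(b) Entailed — dropping 'cautiously' leaves a sub-description the original still satisfies.
(c) Entailed — this follows by dropping conjuncts from the snapping event's description.
(d) Entailed — dropping 'cautiously', 'before lunch', 'in the cellar' leaves a sub-description the original still satisfies.
(e) Not entailed — Mary snapped the twig, not the bookshelf; the bookshelf belongs to the building event.
(f) Not entailed — 'was building' is progressive on an accomplishment; it does not entail the completed 'built'.

(a), (b), (c), (d)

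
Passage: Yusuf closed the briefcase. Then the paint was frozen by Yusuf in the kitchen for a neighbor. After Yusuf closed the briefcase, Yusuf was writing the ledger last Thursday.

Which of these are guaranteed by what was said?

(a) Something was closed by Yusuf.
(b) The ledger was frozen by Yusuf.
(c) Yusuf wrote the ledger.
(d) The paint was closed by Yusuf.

(a)

(a) Entailed — this follows by dropping conjuncts from the closing event's description.
(b) Not entailed — Yusuf froze the paint, not the ledger; the ledger belongs to the writing event.
(c) Not entailed — 'was writing' is progressive on an accomplishment; it does not entail the completed 'wrote'.
(d) Not entailed — Yusuf closed the briefcase, not the paint; the paint belongs to the freezing event.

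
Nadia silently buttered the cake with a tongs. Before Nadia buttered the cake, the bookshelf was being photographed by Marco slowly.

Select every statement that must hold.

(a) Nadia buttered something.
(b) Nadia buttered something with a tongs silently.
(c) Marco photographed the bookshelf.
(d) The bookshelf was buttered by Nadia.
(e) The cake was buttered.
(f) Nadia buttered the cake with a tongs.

(a) Entailed — dropping 'silently', 'with a tongs' and generalizing the patient leaves a sub-description the original still satisfies.
(b) Entailed — this follows by dropping conjuncts from the buttering event's description.
(c) Not entailed — 'was photographing' is progressive on an accomplishment; it does not entail the completed 'photographed'.
(d) Not entailed — Nadia buttered the cake, not the bookshelf; the bookshelf belongs to the photographing event.
(e) Entailed — the original entails any weakening of itself; this just drops 'silently', 'with a tongs' and generalizes the agent.
(f) Entailed — this follows by dropping conjuncts from the buttering event's description.

(a), (b), (e), (f)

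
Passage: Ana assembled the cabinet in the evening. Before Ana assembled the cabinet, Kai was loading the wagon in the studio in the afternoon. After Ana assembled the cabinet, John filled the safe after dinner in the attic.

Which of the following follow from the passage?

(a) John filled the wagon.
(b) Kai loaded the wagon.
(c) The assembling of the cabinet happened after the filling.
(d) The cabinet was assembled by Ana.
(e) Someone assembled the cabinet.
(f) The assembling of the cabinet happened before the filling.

(a) Not entailed — John filled the safe, not the wagon; the wagon belongs to the loading event.
(b) Not entailed — 'was loading' is progressive on an accomplishment; it does not entail the completed 'loaded'.
(c) Not entailed — the narrative places the assembling before the filling, not after.
(d) Entailed — this follows by dropping conjuncts from the assembling event's description.
(e) Entailed — dropping 'in the evening' and generalizing the agent leaves a sub-description the original still satisfies.
(f) Entailed — the narrative places the assembling before the filling.

(d), (e), (f)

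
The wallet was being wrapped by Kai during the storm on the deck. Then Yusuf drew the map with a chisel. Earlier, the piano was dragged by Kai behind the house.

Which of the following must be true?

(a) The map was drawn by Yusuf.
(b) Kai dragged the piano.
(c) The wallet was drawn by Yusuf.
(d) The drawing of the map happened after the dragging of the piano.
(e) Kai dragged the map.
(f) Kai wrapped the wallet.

(a), (b), (d)

(a) Entailed — every conjunct here is already in the original drawing event.
(b) Entailed — every conjunct here is already in the original dragging event.
(c) Not entailed — Yusuf drew the map, not the wallet; the wallet belongs to the wrapping event.
(d) Entailed — the narrative places the dragging before the drawing.
(e) Not entailed — Kai dragged the piano, not the map; the map belongs to the drawing event.
(f) Not entailed — 'was wrapping' is progressive on an accomplishment; it does not entail the completed 'wrapped'.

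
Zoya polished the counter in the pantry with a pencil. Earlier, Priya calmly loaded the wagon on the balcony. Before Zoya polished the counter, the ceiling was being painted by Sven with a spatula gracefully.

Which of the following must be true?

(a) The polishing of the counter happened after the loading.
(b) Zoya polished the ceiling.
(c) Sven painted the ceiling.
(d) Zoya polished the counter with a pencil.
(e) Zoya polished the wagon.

(a), (d)

(a) Entailed — the narrative places the loading before the polishing.
(b) Not entailed — Zoya polished the counter, not the ceiling; the ceiling belongs to the painting event.
(c) Not entailed — 'was painting' is progressive on an accomplishment; it does not entail the completed 'painted'.
(d) Entailed — this follows by dropping conjuncts from the polishing event's description.
(e) Not entailed — Zoya polished the counter, not the wagon; the wagon belongs to the loading event.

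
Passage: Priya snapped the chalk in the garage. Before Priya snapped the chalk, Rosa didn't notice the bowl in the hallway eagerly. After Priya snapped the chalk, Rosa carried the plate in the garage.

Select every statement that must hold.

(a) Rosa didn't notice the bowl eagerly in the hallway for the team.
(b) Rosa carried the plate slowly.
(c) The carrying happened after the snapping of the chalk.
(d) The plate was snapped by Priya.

(a) Entailed — under negation, adding a further restriction is entailed: if no such noticing event occurred, none occurred for the team either.
(b) Not entailed — 'slowly' adds information not in the original event.
(c) Entailed — the narrative places the snapping before the carrying.
(d) Not entailed — Priya snapped the chalk, not the plate; the plate belongs to the carrying event.

(a), (c)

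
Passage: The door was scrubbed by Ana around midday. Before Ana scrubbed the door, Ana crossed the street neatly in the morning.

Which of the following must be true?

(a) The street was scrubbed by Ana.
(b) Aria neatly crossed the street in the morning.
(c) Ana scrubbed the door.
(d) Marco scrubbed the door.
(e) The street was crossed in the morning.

(a) Not entailed — Ana scrubbed the door, not the street; the street belongs to the crossing event.
(b) Not entailed — the passage has Ana crossing the street, not Aria.
(c) Entailed — dropping 'around midday' leaves a sub-description the original still satisfies.
(d) Not entailed — the passage has Ana scrubbing the door, not Marco.
(e) Entailed — dropping 'neatly' and generalizing the agent leaves a sub-description the original still satisfies.

(c), (e)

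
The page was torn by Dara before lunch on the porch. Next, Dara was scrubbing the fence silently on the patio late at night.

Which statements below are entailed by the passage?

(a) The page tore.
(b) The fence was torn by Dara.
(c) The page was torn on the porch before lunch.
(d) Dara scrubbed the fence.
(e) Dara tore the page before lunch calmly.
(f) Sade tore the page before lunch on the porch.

(a), (c), (d)

(a) Entailed — 'Dara tore the page' is causative; it entails the inchoative 'the page tore'.
(b) Not entailed — Dara tore the page, not the fence; the fence belongs to the scrubbing event.
(c) Entailed — the original entails any weakening of itself; this just generalizes the agent.
(d) Entailed — 'scrub' is an activity; 'was scrubbing' entails that some scrubbing happened, so 'scrubbed' holds.
(e) Not entailed — 'calmly' adds information not in the original event.
(f) Not entailed — the passage has Dara tearing the page, not Sade.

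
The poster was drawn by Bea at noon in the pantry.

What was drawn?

'the poster' marks the patient of the drawing event.

the poster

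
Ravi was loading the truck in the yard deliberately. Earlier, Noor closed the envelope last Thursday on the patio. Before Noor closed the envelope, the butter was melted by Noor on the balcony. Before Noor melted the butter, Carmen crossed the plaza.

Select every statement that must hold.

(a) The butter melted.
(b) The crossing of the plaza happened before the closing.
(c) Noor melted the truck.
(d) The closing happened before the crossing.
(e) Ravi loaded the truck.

(a) Entailed — 'Noor melted the butter' is causative; it entails the inchoative 'the butter melted'.
(b) Entailed — the narrative places the crossing before the closing.
(c) Not entailed — Noor melted the butter, not the truck; the truck belongs to the loading event.
(d) Not entailed — the narrative places the crossing before the closing, not after.
(e) Not entailed — 'was loading' is progressive on an accomplishment; it does not entail the completed 'loaded'.

(a), (b)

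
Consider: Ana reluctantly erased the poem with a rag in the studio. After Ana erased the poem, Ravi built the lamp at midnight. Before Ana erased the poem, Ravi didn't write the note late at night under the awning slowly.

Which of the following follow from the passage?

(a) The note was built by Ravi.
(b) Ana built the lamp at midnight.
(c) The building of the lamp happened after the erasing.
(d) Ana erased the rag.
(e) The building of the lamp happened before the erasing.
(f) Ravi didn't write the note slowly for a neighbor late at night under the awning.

(c), (f)

(a) Not entailed — Ravi built the lamp, not the note; the note belongs to the writing event.
(b) Not entailed — the passage has Ravi building the lamp, not Ana.
(c) Entailed — the narrative places the erasing before the building.
(d) Not entailed — the rag is the instrument, not what was erased.
(e) Not entailed — the narrative places the erasing before the building, not after.
(f) Entailed — under negation, adding a further restriction is entailed: if no such writing event occurred, none occurred for a neighbor either.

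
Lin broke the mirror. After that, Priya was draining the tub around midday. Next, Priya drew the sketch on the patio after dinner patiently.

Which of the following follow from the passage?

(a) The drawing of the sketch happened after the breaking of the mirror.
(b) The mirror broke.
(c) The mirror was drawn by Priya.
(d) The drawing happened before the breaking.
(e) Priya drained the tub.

(a) Entailed — the narrative places the breaking before the drawing.
(b) Entailed — 'Lin broke the mirror' is causative; it entails the inchoative 'the mirror broke'.
(c) Not entailed — Priya drew the sketch, not the mirror; the mirror belongs to the breaking event.
(d) Not entailed — the narrative places the breaking before the drawing, not after.
(e) Not entailed — 'was draining' is progressive on an accomplishment; it does not entail the completed 'drained'.

(a), (b)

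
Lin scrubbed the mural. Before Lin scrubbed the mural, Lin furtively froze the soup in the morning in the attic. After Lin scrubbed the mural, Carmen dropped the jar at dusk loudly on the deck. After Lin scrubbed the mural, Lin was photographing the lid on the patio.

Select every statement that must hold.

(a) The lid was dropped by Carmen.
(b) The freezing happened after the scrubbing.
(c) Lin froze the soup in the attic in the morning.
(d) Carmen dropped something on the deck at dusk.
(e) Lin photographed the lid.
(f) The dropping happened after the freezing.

(c), (d), (f)

(a) Not entailed — Carmen dropped the jar, not the lid; the lid belongs to the photographing event.
(b) Not entailed — the narrative places the freezing before the scrubbing, not after.
(c) Entailed — this follows by dropping conjuncts from the freezing event's description.
(d) Entailed — the original entails any weakening of itself; this just drops 'loudly' and generalizes the patient.
(e) Not entailed — 'was photographing' is progressive on an accomplishment; it does not entail the completed 'photographed'.
(f) Entailed — the narrative places the freezing before the dropping.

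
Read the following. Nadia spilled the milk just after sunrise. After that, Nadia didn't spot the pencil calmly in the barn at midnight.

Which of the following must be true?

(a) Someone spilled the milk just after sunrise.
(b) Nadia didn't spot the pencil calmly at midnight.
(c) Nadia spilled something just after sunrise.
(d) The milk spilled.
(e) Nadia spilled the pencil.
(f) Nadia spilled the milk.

(a), (c), (d), (f)

(a) Entailed — generalizing the agent leaves a sub-description the original still satisfies.
(b) Not entailed — dropping 'in the barn' under negation is not valid — the original leaves open that Nadia spotted the pencil some other way.
(c) Entailed — every conjunct here is already in the original spilling event.
(d) Entailed — 'Nadia spilled the milk' is causative; it entails the inchoative 'the milk spilled'.
(e) Not entailed — Nadia spilled the milk, not the pencil; the pencil belongs to the spotting event.
(f) Entailed — this follows by dropping conjuncts from the spilling event's description.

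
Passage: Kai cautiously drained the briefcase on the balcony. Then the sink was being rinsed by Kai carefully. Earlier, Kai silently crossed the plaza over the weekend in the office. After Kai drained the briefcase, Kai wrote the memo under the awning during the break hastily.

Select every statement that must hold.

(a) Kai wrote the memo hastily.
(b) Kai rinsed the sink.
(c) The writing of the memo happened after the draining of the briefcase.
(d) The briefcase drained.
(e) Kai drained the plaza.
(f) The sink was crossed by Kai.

(a) Entailed — the original entails any weakening of itself; this just drops 'during the break', 'under the awning'.
(b) Entailed — 'rinse' is an activity; 'was rinsing' entails that some rinsing happened, so 'rinsed' holds.
(c) Entailed — the narrative places the draining before the writing.
(d) Entailed — 'Kai drained the briefcase' is causative; it entails the inchoative 'the briefcase drained'.
(e) Not entailed — Kai drained the briefcase, not the plaza; the plaza belongs to the crossing event.
(f) Not entailed — Kai crossed the plaza, not the sink; the sink belongs to the rinsing event.

(a), (b), (c), (d)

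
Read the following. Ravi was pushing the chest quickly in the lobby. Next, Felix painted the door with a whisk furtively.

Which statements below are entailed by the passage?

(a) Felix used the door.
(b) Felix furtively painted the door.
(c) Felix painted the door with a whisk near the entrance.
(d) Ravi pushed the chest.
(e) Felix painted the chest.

(a) Not entailed — the door is the patient, not an instrument — Felix used a whisk.
(b) Entailed — every conjunct here is already in the original painting event.
(c) Not entailed — 'near the entrance' adds information not in the original event.
(d) Entailed — 'push' is an activity; 'was pushing' entails that some pushing happened, so 'pushed' holds.
(e) Not entailed — Felix painted the door, not the chest; the chest belongs to the pushing event.

(b), (d)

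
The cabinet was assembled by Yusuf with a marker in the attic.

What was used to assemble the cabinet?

'with a marker' marks the instrument of the assembling event.

a marker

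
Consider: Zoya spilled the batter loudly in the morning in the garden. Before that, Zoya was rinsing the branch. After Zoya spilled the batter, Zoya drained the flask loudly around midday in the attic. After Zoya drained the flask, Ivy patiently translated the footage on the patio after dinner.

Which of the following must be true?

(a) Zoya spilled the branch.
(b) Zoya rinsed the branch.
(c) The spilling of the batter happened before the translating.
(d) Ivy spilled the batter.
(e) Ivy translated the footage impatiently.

(b), (c)

(a) Not entailed — Zoya spilled the batter, not the branch; the branch belongs to the rinsing event.
(b) Entailed — 'rinse' is an activity; 'was rinsing' entails that some rinsing happened, so 'rinsed' holds.
(c) Entailed — the narrative places the spilling before the translating.
(d) Not entailed — the passage has Zoya spilling the batter, not Ivy.
(e) Not entailed — 'impatiently' adds a manner not in (and inconsistent with) the original.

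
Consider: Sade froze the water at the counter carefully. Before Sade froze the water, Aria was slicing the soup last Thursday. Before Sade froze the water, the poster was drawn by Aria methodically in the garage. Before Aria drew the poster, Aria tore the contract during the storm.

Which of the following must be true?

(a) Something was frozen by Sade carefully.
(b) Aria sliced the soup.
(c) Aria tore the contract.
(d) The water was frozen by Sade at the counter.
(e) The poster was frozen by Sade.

(a) Entailed — this follows by dropping conjuncts from the freezing event's description.
(b) Not entailed — 'was slicing' is progressive on an accomplishment; it does not entail the completed 'sliced'.
(c) Entailed — this follows by dropping conjuncts from the tearing event's description.
(d) Entailed — this follows by dropping conjuncts from the freezing event's description.
(e) Not entailed — Sade froze the water, not the poster; the poster belongs to the drawing event.

(a), (c), (d)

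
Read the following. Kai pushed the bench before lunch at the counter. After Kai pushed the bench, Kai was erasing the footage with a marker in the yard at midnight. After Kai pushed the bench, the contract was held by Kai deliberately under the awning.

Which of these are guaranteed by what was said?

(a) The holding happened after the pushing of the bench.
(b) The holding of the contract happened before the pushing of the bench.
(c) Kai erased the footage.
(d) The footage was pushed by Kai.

(a) Entailed — the narrative places the pushing before the holding.
(b) Not entailed — the narrative places the pushing before the holding, not after.
(c) Not entailed — 'was erasing' is progressive on an accomplishment; it does not entail the completed 'erased'.
(d) Not entailed — Kai pushed the bench, not the footage; the footage belongs to the erasing event.

(a)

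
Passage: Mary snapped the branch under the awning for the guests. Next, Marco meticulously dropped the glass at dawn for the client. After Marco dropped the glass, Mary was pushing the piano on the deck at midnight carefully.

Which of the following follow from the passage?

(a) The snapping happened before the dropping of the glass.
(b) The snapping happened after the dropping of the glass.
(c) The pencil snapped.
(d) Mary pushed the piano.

(a), (d)

(a) Entailed — the narrative places the snapping before the dropping.
(b) Not entailed — the narrative places the snapping before the dropping, not after.
(c) Not entailed — the branch is what snapped, not the pencil.
(d) Entailed — 'push' is an activity; 'was pushing' entails that some pushing happened, so 'pushed' holds.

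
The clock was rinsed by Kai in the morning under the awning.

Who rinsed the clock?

Kai

'Kai' marks the agent of the rinsing event.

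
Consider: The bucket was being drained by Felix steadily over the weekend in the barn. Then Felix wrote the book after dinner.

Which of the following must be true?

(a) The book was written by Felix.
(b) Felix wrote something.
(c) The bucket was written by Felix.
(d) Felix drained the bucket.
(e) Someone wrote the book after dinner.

(a), (b), (e)

(a) Entailed — dropping 'after dinner' leaves a sub-description the original still satisfies.
(b) Entailed — this follows by dropping conjuncts from the writing event's description.
(c) Not entailed — Felix wrote the book, not the bucket; the bucket belongs to the draining event.
(d) Not entailed — 'was draining' is progressive on an accomplishment; it does not entail the completed 'drained'.
(e) Entailed — every conjunct here is already in the original writing event.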